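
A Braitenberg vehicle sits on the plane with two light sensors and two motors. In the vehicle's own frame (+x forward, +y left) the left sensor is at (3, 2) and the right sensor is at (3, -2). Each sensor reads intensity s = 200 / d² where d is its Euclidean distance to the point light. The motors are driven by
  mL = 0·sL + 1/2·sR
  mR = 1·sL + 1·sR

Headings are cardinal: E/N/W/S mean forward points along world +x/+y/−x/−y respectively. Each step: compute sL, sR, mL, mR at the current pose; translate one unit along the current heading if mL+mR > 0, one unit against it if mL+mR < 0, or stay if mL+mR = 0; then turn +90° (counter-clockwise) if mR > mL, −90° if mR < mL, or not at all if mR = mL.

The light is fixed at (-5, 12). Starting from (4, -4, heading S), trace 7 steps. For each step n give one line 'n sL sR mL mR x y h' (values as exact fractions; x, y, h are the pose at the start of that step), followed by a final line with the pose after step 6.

n=0: pose=(4,-4,S); sL=100/241, sR=20/41; mL=10/41, mR=8920/9881; mL+mR=11330/9881 → advance +1; mR−mL=6510/9881 → turn +1·90°
n=1: pose=(4,-5,E); sL=200/369, sR=40/101; mL=20/101, mR=34960/37269; mL+mR=42340/37269 → advance +1; mR−mL=27580/37269 → turn +1·90°
n=2: pose=(5,-5,N); sL=10/13, sR=10/17; mL=5/17, mR=300/221; mL+mR=365/221 → advance +1; mR−mL=235/221 → turn +1·90°
n=3: pose=(5,-4,W); sL=200/373, sR=40/49; mL=20/49, mR=24720/18277; mL+mR=32180/18277 → advance +1; mR−mL=17260/18277 → turn +1·90°
n=4: pose=(4,-4,S); sL=100/241, sR=20/41; mL=10/41, mR=8920/9881; mL+mR=11330/9881 → advance +1; mR−mL=6510/9881 → turn +1·90°
n=5: pose=(4,-5,E); sL=200/369, sR=40/101; mL=20/101, mR=34960/37269; mL+mR=42340/37269 → advance +1; mR−mL=27580/37269 → turn +1·90°
n=6: pose=(5,-5,N); sL=10/13, sR=10/17; mL=5/17, mR=300/221; mL+mR=365/221 → advance +1; mR−mL=235/221 → turn +1·90°

0 100/241 20/41 10/41 8920/9881 4 -4 S
1 200/369 40/101 20/101 34960/37269 4 -5 E
2 10/13 10/17 5/17 300/221 5 -5 N
3 200/373 40/49 20/49 24720/18277 5 -4 W
4 100/241 20/41 10/41 8920/9881 4 -4 S
5 200/369 40/101 20/101 34960/37269 4 -5 E
6 10/13 10/17 5/17 300/221 5 -5 N
final 5 -4 W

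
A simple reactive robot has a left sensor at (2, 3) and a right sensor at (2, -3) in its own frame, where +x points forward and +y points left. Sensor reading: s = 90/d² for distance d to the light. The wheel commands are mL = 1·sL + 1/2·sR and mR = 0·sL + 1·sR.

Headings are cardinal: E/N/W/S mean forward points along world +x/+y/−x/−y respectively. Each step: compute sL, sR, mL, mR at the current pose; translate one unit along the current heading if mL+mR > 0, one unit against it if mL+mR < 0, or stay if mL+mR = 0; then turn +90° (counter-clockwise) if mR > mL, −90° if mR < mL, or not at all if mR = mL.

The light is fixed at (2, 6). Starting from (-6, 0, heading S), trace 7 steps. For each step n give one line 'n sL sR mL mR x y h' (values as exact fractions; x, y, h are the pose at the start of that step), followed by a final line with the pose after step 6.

0 90/89 18/37 4131/3293 18/37 -6 0 S
1 9/20 45/58 243/290 45/58 -6 -1 W
2 90/169 90/61 13095/10309 90/61 -7 -1 N
3 45/101 9/13 2079/2626 9/13 -7 0 W
4 18/37 18/13 567/481 18/13 -8 0 N
5 45/104 45/74 2835/3848 45/74 -8 1 W
6 18/41 90/73 3159/2993 90/73 -9 1 N
final -9 2 W

n=0: pose=(-6,0,S); sL=90/89, sR=18/37; mL=4131/3293, mR=18/37; mL+mR=5733/3293 → advance +1; mR−mL=-2529/3293 → turn -1·90°
n=1: pose=(-6,-1,W); sL=9/20, sR=45/58; mL=243/290, mR=45/58; mL+mR=234/145 → advance +1; mR−mL=-9/145 → turn -1·90°
n=2: pose=(-7,-1,N); sL=90/169, sR=90/61; mL=13095/10309, mR=90/61; mL+mR=28305/10309 → advance +1; mR−mL=2115/10309 → turn +1·90°
n=3: pose=(-7,0,W); sL=45/101, sR=9/13; mL=2079/2626, mR=9/13; mL+mR=3897/2626 → advance +1; mR−mL=-261/2626 → turn -1·90°
n=4: pose=(-8,0,N); sL=18/37, sR=18/13; mL=567/481, mR=18/13; mL+mR=1233/481 → advance +1; mR−mL=99/481 → turn +1·90°
n=5: pose=(-8,1,W); sL=45/104, sR=45/74; mL=2835/3848, mR=45/74; mL+mR=5175/3848 → advance +1; mR−mL=-495/3848 → turn -1·90°
n=6: pose=(-9,1,N); sL=18/41, sR=90/73; mL=3159/2993, mR=90/73; mL+mR=6849/2993 → advance +1; mR−mL=531/2993 → turn +1·90°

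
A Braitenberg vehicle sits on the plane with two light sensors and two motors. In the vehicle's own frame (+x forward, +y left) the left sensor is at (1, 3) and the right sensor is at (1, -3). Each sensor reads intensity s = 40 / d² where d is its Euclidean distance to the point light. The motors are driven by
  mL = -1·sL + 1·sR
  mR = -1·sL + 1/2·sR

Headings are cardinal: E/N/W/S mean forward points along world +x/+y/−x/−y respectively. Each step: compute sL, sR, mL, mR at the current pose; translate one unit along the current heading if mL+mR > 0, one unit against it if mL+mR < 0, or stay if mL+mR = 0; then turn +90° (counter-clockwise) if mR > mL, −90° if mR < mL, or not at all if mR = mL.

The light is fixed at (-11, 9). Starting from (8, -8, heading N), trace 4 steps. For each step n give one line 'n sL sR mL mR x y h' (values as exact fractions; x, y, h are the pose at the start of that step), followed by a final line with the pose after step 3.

n=0: pose=(8,-8,N); sL=5/64, sR=2/37; mL=-57/2368, mR=-121/2368; mL+mR=-89/1184 → advance -1; mR−mL=-1/37 → turn -1·90°
n=1: pose=(8,-9,E); sL=8/125, sR=40/841; mL=-1728/105125, mR=-4228/105125; mL+mR=-5956/105125 → advance -1; mR−mL=-20/841 → turn -1·90°
n=2: pose=(7,-9,S); sL=20/401, sR=20/293; mL=2160/117493, mR=-1850/117493; mL+mR=310/117493 → advance +1; mR−mL=-10/293 → turn -1·90°
n=3: pose=(7,-10,W); sL=40/773, sR=8/109; mL=1824/84257, mR=-1268/84257; mL+mR=556/84257 → advance +1; mR−mL=-4/109 → turn -1·90°

0 5/64 2/37 -57/2368 -121/2368 8 -8 N
1 8/125 40/841 -1728/105125 -4228/105125 8 -9 E
2 20/401 20/293 2160/117493 -1850/117493 7 -9 S
3 40/773 8/109 1824/84257 -1268/84257 7 -10 W
final 6 -10 N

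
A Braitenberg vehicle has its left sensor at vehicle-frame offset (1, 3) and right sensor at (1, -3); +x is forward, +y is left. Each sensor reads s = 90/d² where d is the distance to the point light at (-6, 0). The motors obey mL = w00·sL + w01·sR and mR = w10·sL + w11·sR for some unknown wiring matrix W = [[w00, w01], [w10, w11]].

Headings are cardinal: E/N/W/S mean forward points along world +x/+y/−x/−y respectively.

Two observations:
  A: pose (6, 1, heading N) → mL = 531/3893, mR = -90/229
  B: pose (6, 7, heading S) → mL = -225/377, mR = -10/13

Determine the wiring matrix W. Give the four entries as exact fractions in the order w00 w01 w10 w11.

obs A: pose=(6,1,N) → sL=18/17, sR=90/229, mL=531/3893, mR=-90/229
obs B: pose=(6,7,S) → sL=10/29, sR=10/13, mL=-225/377, mR=-10/13
sensor matrix S = [[18/17, 90/229], [10/29, 10/13]]; det S = 996480/1467661
solve [mL_A; mL_B] = S·[w00; w01] and [mR_A; mR_B] = S·[w10; w11]:
  w00 = 1/2, w01 = -1, w10 = 0, w11 = -1

1/2 -1 0 -1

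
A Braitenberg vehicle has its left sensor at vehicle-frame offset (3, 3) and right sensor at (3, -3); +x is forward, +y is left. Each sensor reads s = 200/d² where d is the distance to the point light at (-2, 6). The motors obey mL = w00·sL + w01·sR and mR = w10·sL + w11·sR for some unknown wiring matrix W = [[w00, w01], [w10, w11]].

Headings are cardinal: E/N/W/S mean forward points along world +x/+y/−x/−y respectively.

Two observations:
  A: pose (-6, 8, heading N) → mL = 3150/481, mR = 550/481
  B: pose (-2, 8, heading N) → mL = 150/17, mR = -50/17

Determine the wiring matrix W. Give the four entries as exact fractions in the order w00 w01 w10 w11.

1 1/2 -1 1/2

obs A: pose=(-6,8,N) → sL=100/37, sR=100/13, mL=3150/481, mR=550/481
obs B: pose=(-2,8,N) → sL=100/17, sR=100/17, mL=150/17, mR=-50/17
sensor matrix S = [[100/37, 100/13], [100/17, 100/17]]; det S = -240000/8177
solve [mL_A; mL_B] = S·[w00; w01] and [mR_A; mR_B] = S·[w10; w11]:
  w00 = 1, w01 = 1/2, w10 = -1, w11 = 1/2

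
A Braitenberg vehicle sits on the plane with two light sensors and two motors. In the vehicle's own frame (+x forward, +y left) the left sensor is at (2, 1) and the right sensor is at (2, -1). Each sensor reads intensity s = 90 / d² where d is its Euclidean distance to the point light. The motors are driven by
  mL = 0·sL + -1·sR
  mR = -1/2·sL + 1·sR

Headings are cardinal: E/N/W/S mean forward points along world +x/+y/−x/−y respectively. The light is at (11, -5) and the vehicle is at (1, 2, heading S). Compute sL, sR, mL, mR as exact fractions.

45/53 45/73 -45/73 1485/7738

left sensor world pos  = (2, 0); dL² = 106
right sensor world pos = (0, 0); dR² = 146
sL = 90/106 = 45/53
sR = 90/146 = 45/73
mL = 0·sL + -1·sR = -45/73
mR = -1/2·sL + 1·sR = 1485/7738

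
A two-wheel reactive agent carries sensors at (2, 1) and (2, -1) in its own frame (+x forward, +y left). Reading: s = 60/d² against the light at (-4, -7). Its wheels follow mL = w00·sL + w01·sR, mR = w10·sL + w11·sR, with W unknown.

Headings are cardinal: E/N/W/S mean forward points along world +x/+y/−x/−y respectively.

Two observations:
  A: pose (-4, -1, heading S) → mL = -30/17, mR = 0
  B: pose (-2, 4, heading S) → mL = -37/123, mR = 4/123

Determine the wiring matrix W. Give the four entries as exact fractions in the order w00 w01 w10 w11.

-1 1/2 -1/2 1/2

obs A: pose=(-4,-1,S) → sL=60/17, sR=60/17, mL=-30/17, mR=0
obs B: pose=(-2,4,S) → sL=2/3, sR=30/41, mL=-37/123, mR=4/123
sensor matrix S = [[60/17, 60/17], [2/3, 30/41]]; det S = 160/697
solve [mL_A; mL_B] = S·[w00; w01] and [mR_A; mR_B] = S·[w10; w11]:
  w00 = -1, w01 = 1/2, w10 = -1/2, w11 = 1/2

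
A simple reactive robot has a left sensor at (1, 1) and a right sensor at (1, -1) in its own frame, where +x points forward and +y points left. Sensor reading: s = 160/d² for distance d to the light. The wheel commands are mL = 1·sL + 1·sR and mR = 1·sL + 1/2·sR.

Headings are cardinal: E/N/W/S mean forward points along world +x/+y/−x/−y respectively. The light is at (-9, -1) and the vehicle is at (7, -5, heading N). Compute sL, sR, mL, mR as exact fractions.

left sensor world pos  = (6, -4); dL² = 234
right sensor world pos = (8, -4); dR² = 298
sL = 160/234 = 80/117
sR = 160/298 = 80/149
mL = 1·sL + 1·sR = 21280/17433
mR = 1·sL + 1/2·sR = 16600/17433

80/117 80/149 21280/17433 16600/17433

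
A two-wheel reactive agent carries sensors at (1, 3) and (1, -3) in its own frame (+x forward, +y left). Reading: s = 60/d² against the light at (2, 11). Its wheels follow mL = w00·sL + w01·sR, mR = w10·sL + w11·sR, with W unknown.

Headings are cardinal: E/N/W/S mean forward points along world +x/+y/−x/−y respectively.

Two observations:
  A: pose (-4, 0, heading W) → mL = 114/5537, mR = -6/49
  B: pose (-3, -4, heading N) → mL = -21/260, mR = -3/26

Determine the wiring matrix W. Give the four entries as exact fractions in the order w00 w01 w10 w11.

-1 1/2 -1/2 0

obs A: pose=(-4,0,W) → sL=12/49, sR=60/113, mL=114/5537, mR=-6/49
obs B: pose=(-3,-4,N) → sL=3/13, sR=3/10, mL=-21/260, mR=-3/26
sensor matrix S = [[12/49, 60/113], [3/13, 3/10]]; det S = -17658/359905
solve [mL_A; mL_B] = S·[w00; w01] and [mR_A; mR_B] = S·[w10; w11]:
  w00 = -1, w01 = 1/2, w10 = -1/2, w11 = 0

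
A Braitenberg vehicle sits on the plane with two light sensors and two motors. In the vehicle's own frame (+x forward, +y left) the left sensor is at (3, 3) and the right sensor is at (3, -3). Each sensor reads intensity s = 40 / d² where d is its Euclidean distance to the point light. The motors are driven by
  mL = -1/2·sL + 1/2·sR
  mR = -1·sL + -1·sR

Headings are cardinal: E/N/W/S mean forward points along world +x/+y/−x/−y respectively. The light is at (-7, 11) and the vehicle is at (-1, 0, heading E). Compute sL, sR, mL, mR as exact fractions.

left sensor world pos  = (2, 3); dL² = 145
right sensor world pos = (2, -3); dR² = 277
sL = 40/145 = 8/29
sR = 40/277 = 40/277
mL = -1/2·sL + 1/2·sR = -528/8033
mR = -1·sL + -1·sR = -3376/8033

8/29 40/277 -528/8033 -3376/8033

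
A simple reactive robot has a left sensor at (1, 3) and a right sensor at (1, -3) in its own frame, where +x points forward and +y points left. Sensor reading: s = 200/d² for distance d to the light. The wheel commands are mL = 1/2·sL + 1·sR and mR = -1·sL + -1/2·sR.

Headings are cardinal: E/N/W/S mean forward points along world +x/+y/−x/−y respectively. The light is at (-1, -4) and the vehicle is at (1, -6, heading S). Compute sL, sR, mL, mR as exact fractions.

left sensor world pos  = (4, -7); dL² = 34
right sensor world pos = (-2, -7); dR² = 10
sL = 200/34 = 100/17
sR = 200/10 = 20
mL = 1/2·sL + 1·sR = 390/17
mR = -1·sL + -1/2·sR = -270/17

100/17 20 390/17 -270/17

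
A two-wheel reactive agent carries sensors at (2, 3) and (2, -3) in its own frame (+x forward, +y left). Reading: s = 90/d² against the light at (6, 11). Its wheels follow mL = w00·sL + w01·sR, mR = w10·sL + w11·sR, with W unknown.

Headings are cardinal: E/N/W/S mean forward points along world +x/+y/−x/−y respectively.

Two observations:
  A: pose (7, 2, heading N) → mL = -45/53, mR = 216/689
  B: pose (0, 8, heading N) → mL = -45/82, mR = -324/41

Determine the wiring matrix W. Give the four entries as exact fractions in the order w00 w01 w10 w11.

obs A: pose=(7,2,N) → sL=90/53, sR=18/13, mL=-45/53, mR=216/689
obs B: pose=(0,8,N) → sL=45/41, sR=9, mL=-45/82, mR=-324/41
sensor matrix S = [[90/53, 18/13], [45/41, 9]]; det S = 388800/28249
solve [mL_A; mL_B] = S·[w00; w01] and [mR_A; mR_B] = S·[w10; w11]:
  w00 = -1/2, w01 = 0, w10 = 1, w11 = -1

-1/2 0 1 -1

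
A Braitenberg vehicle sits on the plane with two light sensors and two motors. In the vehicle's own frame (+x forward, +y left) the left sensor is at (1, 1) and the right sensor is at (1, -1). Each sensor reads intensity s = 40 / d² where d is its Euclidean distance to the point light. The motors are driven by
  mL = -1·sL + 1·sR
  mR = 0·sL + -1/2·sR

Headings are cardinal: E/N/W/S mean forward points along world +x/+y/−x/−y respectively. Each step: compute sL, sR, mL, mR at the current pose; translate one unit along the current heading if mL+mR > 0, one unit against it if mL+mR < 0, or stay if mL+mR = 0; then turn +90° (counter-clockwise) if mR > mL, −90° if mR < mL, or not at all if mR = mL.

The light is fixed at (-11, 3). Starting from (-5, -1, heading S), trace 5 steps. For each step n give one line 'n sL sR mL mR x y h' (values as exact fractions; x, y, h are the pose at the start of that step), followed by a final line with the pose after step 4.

0 20/37 4/5 48/185 -2/5 -5 -1 S
1 40/41 40/29 480/1189 -20/29 -5 0 W
2 1 10/17 -7/17 -5/17 -4 0 N
3 40/61 8/9 128/549 -4/9 -4 -1 W
4 20/29 4/9 -64/261 -2/9 -3 -1 N
final -3 -2 W

n=0: pose=(-5,-1,S); sL=20/37, sR=4/5; mL=48/185, mR=-2/5; mL+mR=-26/185 → advance -1; mR−mL=-122/185 → turn -1·90°
n=1: pose=(-5,0,W); sL=40/41, sR=40/29; mL=480/1189, mR=-20/29; mL+mR=-340/1189 → advance -1; mR−mL=-1300/1189 → turn -1·90°
n=2: pose=(-4,0,N); sL=1, sR=10/17; mL=-7/17, mR=-5/17; mL+mR=-12/17 → advance -1; mR−mL=2/17 → turn +1·90°
n=3: pose=(-4,-1,W); sL=40/61, sR=8/9; mL=128/549, mR=-4/9; mL+mR=-116/549 → advance -1; mR−mL=-124/183 → turn -1·90°
n=4: pose=(-3,-1,N); sL=20/29, sR=4/9; mL=-64/261, mR=-2/9; mL+mR=-122/261 → advance -1; mR−mL=2/87 → turn +1·90°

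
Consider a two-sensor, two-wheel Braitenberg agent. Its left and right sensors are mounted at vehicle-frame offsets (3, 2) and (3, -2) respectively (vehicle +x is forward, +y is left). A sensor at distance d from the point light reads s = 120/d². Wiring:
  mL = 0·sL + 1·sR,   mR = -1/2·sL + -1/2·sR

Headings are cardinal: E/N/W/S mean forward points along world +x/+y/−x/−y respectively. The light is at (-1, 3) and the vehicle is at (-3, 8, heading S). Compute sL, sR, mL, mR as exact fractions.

left sensor world pos  = (-1, 5); dL² = 4
right sensor world pos = (-5, 5); dR² = 20
sL = 120/4 = 30
sR = 120/20 = 6
mL = 0·sL + 1·sR = 6
mR = -1/2·sL + -1/2·sR = -18

30 6 6 -18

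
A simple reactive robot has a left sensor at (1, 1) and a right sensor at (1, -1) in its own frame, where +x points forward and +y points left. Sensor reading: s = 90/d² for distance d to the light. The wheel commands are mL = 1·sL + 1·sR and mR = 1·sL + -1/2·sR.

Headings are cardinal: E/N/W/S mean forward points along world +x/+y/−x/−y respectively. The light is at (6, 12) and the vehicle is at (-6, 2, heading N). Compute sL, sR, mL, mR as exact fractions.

9/25 45/101 2034/2525 693/5050

left sensor world pos  = (-7, 3); dL² = 250
right sensor world pos = (-5, 3); dR² = 202
sL = 90/250 = 9/25
sR = 90/202 = 45/101
mL = 1·sL + 1·sR = 2034/2525
mR = 1·sL + -1/2·sR = 693/5050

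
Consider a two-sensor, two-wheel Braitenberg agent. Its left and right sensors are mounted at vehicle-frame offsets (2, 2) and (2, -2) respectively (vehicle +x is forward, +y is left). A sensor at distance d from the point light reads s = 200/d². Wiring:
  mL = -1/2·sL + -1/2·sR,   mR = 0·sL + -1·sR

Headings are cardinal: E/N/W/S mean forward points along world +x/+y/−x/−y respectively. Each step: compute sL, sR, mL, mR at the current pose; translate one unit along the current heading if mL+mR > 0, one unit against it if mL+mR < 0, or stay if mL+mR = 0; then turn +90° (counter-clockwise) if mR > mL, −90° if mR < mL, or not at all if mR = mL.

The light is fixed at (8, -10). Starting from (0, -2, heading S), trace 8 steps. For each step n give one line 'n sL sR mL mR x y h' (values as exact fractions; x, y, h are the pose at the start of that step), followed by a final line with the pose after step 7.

0 25/9 25/17 -325/153 -25/17 0 -2 S
1 200/157 40/17 -4840/2669 -40/17 0 -1 E
2 100/49 20/17 -1340/833 -20/17 -1 -1 S
3 200/193 200/113 -30600/21809 -200/113 -1 0 E
4 25/16 25/26 -525/416 -25/26 -2 0 S
5 200/233 40/29 -7560/6757 -40/29 -2 1 E
6 100/81 4/5 -412/405 -4/5 -3 1 S
7 200/277 200/181 -45800/50137 -200/181 -3 2 E
final -4 2 S

n=0: pose=(0,-2,S); sL=25/9, sR=25/17; mL=-325/153, mR=-25/17; mL+mR=-550/153 → advance -1; mR−mL=100/153 → turn +1·90°
n=1: pose=(0,-1,E); sL=200/157, sR=40/17; mL=-4840/2669, mR=-40/17; mL+mR=-11120/2669 → advance -1; mR−mL=-1440/2669 → turn -1·90°
n=2: pose=(-1,-1,S); sL=100/49, sR=20/17; mL=-1340/833, mR=-20/17; mL+mR=-2320/833 → advance -1; mR−mL=360/833 → turn +1·90°
n=3: pose=(-1,0,E); sL=200/193, sR=200/113; mL=-30600/21809, mR=-200/113; mL+mR=-69200/21809 → advance -1; mR−mL=-8000/21809 → turn -1·90°
n=4: pose=(-2,0,S); sL=25/16, sR=25/26; mL=-525/416, mR=-25/26; mL+mR=-925/416 → advance -1; mR−mL=125/416 → turn +1·90°
n=5: pose=(-2,1,E); sL=200/233, sR=40/29; mL=-7560/6757, mR=-40/29; mL+mR=-16880/6757 → advance -1; mR−mL=-1760/6757 → turn -1·90°
n=6: pose=(-3,1,S); sL=100/81, sR=4/5; mL=-412/405, mR=-4/5; mL+mR=-736/405 → advance -1; mR−mL=88/405 → turn +1·90°
n=7: pose=(-3,2,E); sL=200/277, sR=200/181; mL=-45800/50137, mR=-200/181; mL+mR=-101200/50137 → advance -1; mR−mL=-9600/50137 → turn -1·90°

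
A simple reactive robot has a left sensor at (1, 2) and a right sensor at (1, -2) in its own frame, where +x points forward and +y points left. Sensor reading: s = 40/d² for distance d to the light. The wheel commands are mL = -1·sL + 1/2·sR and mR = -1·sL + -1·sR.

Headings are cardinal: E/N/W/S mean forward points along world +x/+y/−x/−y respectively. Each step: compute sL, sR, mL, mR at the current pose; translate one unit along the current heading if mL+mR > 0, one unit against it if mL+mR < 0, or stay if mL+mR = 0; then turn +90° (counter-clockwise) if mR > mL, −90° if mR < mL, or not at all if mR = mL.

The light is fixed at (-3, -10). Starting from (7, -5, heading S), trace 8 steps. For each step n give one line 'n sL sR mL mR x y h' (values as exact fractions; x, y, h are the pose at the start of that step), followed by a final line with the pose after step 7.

0 1/4 1/2 0 -3/4 7 -5 S
1 40/97 8/29 -772/2813 -1936/2813 7 -4 W
2 4/13 20/109 -306/1417 -696/1417 8 -4 N
3 40/193 40/153 -2260/29529 -13840/29529 8 -5 E
4 1/4 1/2 0 -3/4 7 -5 S
5 40/97 8/29 -772/2813 -1936/2813 7 -4 W
6 4/13 20/109 -306/1417 -696/1417 8 -4 N
7 40/193 40/153 -2260/29529 -13840/29529 8 -5 E
final 7 -5 S

n=0: pose=(7,-5,S); sL=1/4, sR=1/2; mL=0, mR=-3/4; mL+mR=-3/4 → advance -1; mR−mL=-3/4 → turn -1·90°
n=1: pose=(7,-4,W); sL=40/97, sR=8/29; mL=-772/2813, mR=-1936/2813; mL+mR=-2708/2813 → advance -1; mR−mL=-12/29 → turn -1·90°
n=2: pose=(8,-4,N); sL=4/13, sR=20/109; mL=-306/1417, mR=-696/1417; mL+mR=-1002/1417 → advance -1; mR−mL=-30/109 → turn -1·90°
n=3: pose=(8,-5,E); sL=40/193, sR=40/153; mL=-2260/29529, mR=-13840/29529; mL+mR=-16100/29529 → advance -1; mR−mL=-20/51 → turn -1·90°
n=4: pose=(7,-5,S); sL=1/4, sR=1/2; mL=0, mR=-3/4; mL+mR=-3/4 → advance -1; mR−mL=-3/4 → turn -1·90°
n=5: pose=(7,-4,W); sL=40/97, sR=8/29; mL=-772/2813, mR=-1936/2813; mL+mR=-2708/2813 → advance -1; mR−mL=-12/29 → turn -1·90°
n=6: pose=(8,-4,N); sL=4/13, sR=20/109; mL=-306/1417, mR=-696/1417; mL+mR=-1002/1417 → advance -1; mR−mL=-30/109 → turn -1·90°
n=7: pose=(8,-5,E); sL=40/193, sR=40/153; mL=-2260/29529, mR=-13840/29529; mL+mR=-16100/29529 → advance -1; mR−mL=-20/51 → turn -1·90°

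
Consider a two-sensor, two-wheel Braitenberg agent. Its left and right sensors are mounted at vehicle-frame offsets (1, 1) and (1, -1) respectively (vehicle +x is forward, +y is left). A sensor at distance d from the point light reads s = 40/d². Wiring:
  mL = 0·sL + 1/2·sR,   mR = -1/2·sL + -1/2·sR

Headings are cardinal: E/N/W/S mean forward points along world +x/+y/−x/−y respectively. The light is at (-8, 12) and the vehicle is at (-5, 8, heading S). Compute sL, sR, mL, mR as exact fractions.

40/41 40/29 20/29 -1400/1189

left sensor world pos  = (-4, 7); dL² = 41
right sensor world pos = (-6, 7); dR² = 29
sL = 40/41 = 40/41
sR = 40/29 = 40/29
mL = 0·sL + 1/2·sR = 20/29
mR = -1/2·sL + -1/2·sR = -1400/1189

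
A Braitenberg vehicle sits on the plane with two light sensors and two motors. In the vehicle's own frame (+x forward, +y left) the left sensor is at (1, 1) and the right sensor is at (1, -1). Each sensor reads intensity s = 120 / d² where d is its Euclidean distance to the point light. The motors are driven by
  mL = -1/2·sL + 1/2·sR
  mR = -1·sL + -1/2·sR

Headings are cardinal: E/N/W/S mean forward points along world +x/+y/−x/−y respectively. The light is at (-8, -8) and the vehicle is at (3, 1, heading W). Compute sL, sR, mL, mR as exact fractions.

30/41 3/5 -27/410 -423/410

left sensor world pos  = (2, 0); dL² = 164
right sensor world pos = (2, 2); dR² = 200
sL = 120/164 = 30/41
sR = 120/200 = 3/5
mL = -1/2·sL + 1/2·sR = -27/410
mR = -1·sL + -1/2·sR = -423/410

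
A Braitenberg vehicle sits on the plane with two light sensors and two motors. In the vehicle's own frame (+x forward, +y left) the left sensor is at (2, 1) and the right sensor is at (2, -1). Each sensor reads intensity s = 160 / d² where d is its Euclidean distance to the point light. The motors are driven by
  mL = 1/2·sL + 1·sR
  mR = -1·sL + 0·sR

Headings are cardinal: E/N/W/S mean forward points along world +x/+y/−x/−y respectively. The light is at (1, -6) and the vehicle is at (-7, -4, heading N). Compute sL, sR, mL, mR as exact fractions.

160/97 32/13 4144/1261 -160/97

left sensor world pos  = (-8, -2); dL² = 97
right sensor world pos = (-6, -2); dR² = 65
sL = 160/97 = 160/97
sR = 160/65 = 32/13
mL = 1/2·sL + 1·sR = 4144/1261
mR = -1·sL + 0·sR = -160/97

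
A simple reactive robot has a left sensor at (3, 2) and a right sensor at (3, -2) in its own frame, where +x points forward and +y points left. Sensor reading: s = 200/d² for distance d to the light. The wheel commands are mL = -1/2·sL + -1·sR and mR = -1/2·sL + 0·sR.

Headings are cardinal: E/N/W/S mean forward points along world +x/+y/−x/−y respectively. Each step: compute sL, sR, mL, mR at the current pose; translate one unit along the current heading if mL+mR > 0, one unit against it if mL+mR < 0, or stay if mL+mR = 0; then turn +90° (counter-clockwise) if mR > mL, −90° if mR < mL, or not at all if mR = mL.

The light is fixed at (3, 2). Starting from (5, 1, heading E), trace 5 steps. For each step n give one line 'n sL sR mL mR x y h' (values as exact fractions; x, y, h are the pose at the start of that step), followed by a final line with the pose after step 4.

0 100/13 100/17 -2150/221 -50/13 5 1 E
1 40 200/13 -460/13 -20 4 1 N
2 10 50 -55 -5 4 0 W
3 200/41 8 -428/41 -100/41 5 0 S
4 100/13 100/17 -2150/221 -50/13 5 1 E
final 4 1 N

n=0: pose=(5,1,E); sL=100/13, sR=100/17; mL=-2150/221, mR=-50/13; mL+mR=-3000/221 → advance -1; mR−mL=100/17 → turn +1·90°
n=1: pose=(4,1,N); sL=40, sR=200/13; mL=-460/13, mR=-20; mL+mR=-720/13 → advance -1; mR−mL=200/13 → turn +1·90°
n=2: pose=(4,0,W); sL=10, sR=50; mL=-55, mR=-5; mL+mR=-60 → advance -1; mR−mL=50 → turn +1·90°
n=3: pose=(5,0,S); sL=200/41, sR=8; mL=-428/41, mR=-100/41; mL+mR=-528/41 → advance -1; mR−mL=8 → turn +1·90°
n=4: pose=(5,1,E); sL=100/13, sR=100/17; mL=-2150/221, mR=-50/13; mL+mR=-3000/221 → advance -1; mR−mL=100/17 → turn +1·90°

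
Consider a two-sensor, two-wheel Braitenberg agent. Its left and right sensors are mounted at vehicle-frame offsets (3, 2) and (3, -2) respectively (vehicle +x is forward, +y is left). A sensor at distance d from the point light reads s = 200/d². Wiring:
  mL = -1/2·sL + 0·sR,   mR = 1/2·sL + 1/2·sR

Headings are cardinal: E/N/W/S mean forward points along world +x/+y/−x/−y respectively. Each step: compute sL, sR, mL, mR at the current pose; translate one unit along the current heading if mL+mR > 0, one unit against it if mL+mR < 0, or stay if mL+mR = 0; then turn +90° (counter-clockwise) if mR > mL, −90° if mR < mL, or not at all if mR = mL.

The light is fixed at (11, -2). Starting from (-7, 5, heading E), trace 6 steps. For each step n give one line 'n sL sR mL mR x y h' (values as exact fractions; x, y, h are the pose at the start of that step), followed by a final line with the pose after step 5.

0 100/153 4/5 -50/153 556/765 -7 5 E
1 200/461 8/13 -100/461 3144/5993 -6 5 N
2 50/109 2/5 -25/109 234/545 -6 6 W
3 200/281 8/17 -100/281 2824/4777 -7 6 S
4 100/153 4/5 -50/153 556/765 -7 5 E
5 200/461 8/13 -100/461 3144/5993 -6 5 N
final -6 6 W

n=0: pose=(-7,5,E); sL=100/153, sR=4/5; mL=-50/153, mR=556/765; mL+mR=2/5 → advance +1; mR−mL=806/765 → turn +1·90°
n=1: pose=(-6,5,N); sL=200/461, sR=8/13; mL=-100/461, mR=3144/5993; mL+mR=4/13 → advance +1; mR−mL=4444/5993 → turn +1·90°
n=2: pose=(-6,6,W); sL=50/109, sR=2/5; mL=-25/109, mR=234/545; mL+mR=1/5 → advance +1; mR−mL=359/545 → turn +1·90°
n=3: pose=(-7,6,S); sL=200/281, sR=8/17; mL=-100/281, mR=2824/4777; mL+mR=4/17 → advance +1; mR−mL=4524/4777 → turn +1·90°
n=4: pose=(-7,5,E); sL=100/153, sR=4/5; mL=-50/153, mR=556/765; mL+mR=2/5 → advance +1; mR−mL=806/765 → turn +1·90°
n=5: pose=(-6,5,N); sL=200/461, sR=8/13; mL=-100/461, mR=3144/5993; mL+mR=4/13 → advance +1; mR−mL=4444/5993 → turn +1·90°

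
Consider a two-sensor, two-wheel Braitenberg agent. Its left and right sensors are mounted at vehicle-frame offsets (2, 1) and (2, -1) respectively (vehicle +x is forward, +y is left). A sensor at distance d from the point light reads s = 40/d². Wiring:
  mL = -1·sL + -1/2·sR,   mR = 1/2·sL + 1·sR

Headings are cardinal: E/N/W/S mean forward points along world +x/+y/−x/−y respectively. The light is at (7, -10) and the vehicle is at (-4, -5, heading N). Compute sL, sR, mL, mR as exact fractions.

40/193 40/149 -9820/28757 10700/28757

left sensor world pos  = (-5, -3); dL² = 193
right sensor world pos = (-3, -3); dR² = 149
sL = 40/193 = 40/193
sR = 40/149 = 40/149
mL = -1·sL + -1/2·sR = -9820/28757
mR = 1/2·sL + 1·sR = 10700/28757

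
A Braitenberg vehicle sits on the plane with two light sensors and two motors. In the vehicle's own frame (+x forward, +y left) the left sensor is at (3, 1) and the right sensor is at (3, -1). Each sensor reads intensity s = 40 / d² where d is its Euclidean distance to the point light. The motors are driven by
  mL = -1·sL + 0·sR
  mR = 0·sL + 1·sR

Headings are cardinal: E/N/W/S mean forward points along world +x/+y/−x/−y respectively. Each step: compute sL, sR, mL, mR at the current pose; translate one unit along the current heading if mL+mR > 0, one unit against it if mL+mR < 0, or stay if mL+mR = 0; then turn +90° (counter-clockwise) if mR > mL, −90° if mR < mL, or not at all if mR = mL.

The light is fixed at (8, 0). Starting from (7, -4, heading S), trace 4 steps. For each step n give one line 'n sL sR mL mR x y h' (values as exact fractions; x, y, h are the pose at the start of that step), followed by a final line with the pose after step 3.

n=0: pose=(7,-4,S); sL=40/49, sR=40/53; mL=-40/49, mR=40/53; mL+mR=-160/2597 → advance -1; mR−mL=4080/2597 → turn +1·90°
n=1: pose=(7,-3,E); sL=5, sR=2; mL=-5, mR=2; mL+mR=-3 → advance -1; mR−mL=7 → turn +1·90°
n=2: pose=(6,-3,N); sL=40/9, sR=40; mL=-40/9, mR=40; mL+mR=320/9 → advance +1; mR−mL=400/9 → turn +1·90°
n=3: pose=(6,-2,W); sL=20/17, sR=20/13; mL=-20/17, mR=20/13; mL+mR=80/221 → advance +1; mR−mL=600/221 → turn +1·90°

0 40/49 40/53 -40/49 40/53 7 -4 S
1 5 2 -5 2 7 -3 E
2 40/9 40 -40/9 40 6 -3 N
3 20/17 20/13 -20/17 20/13 6 -2 W
final 5 -2 S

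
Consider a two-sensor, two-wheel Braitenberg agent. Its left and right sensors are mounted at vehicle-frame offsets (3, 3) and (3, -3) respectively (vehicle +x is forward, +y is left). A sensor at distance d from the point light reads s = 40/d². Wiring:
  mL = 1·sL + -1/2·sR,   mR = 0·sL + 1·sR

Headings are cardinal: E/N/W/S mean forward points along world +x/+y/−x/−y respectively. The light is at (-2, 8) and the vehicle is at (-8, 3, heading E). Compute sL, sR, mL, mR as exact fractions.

left sensor world pos  = (-5, 6); dL² = 13
right sensor world pos = (-5, 0); dR² = 73
sL = 40/13 = 40/13
sR = 40/73 = 40/73
mL = 1·sL + -1/2·sR = 2660/949
mR = 0·sL + 1·sR = 40/73

40/13 40/73 2660/949 40/73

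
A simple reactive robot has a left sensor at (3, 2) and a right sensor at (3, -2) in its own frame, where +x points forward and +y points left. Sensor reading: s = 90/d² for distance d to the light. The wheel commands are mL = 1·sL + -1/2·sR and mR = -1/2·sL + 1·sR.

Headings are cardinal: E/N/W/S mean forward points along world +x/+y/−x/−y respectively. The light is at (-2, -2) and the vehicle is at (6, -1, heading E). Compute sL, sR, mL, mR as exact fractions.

left sensor world pos  = (9, 1); dL² = 130
right sensor world pos = (9, -3); dR² = 122
sL = 90/130 = 9/13
sR = 90/122 = 45/61
mL = 1·sL + -1/2·sR = 513/1586
mR = -1/2·sL + 1·sR = 621/1586

9/13 45/61 513/1586 621/1586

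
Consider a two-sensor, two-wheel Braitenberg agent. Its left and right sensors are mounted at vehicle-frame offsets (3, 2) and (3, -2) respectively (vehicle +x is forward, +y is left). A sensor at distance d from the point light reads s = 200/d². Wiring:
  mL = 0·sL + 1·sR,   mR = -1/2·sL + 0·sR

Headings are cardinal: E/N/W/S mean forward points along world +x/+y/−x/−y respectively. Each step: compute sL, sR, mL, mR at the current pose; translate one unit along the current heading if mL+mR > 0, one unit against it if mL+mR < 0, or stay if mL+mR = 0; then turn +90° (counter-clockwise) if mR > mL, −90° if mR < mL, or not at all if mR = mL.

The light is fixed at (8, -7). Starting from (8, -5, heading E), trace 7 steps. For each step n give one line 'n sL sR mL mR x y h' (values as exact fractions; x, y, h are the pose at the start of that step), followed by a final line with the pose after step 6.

0 8 200/9 200/9 -4 8 -5 E
1 20 100 100 -10 9 -5 S
2 40 200/13 200/13 -20 9 -6 W
3 25/2 25/4 25/4 -25/4 10 -6 N
4 100/17 100/13 100/13 -50/17 10 -6 E
5 200/29 40 40 -100/29 11 -6 S
6 50 50 50 -25 11 -7 W
final 10 -7 N

n=0: pose=(8,-5,E); sL=8, sR=200/9; mL=200/9, mR=-4; mL+mR=164/9 → advance +1; mR−mL=-236/9 → turn -1·90°
n=1: pose=(9,-5,S); sL=20, sR=100; mL=100, mR=-10; mL+mR=90 → advance +1; mR−mL=-110 → turn -1·90°
n=2: pose=(9,-6,W); sL=40, sR=200/13; mL=200/13, mR=-20; mL+mR=-60/13 → advance -1; mR−mL=-460/13 → turn -1·90°
n=3: pose=(10,-6,N); sL=25/2, sR=25/4; mL=25/4, mR=-25/4; mL+mR=0 → advance +0; mR−mL=-25/2 → turn -1·90°
n=4: pose=(10,-6,E); sL=100/17, sR=100/13; mL=100/13, mR=-50/17; mL+mR=1050/221 → advance +1; mR−mL=-2350/221 → turn -1·90°
n=5: pose=(11,-6,S); sL=200/29, sR=40; mL=40, mR=-100/29; mL+mR=1060/29 → advance +1; mR−mL=-1260/29 → turn -1·90°
n=6: pose=(11,-7,W); sL=50, sR=50; mL=50, mR=-25; mL+mR=25 → advance +1; mR−mL=-75 → turn -1·90°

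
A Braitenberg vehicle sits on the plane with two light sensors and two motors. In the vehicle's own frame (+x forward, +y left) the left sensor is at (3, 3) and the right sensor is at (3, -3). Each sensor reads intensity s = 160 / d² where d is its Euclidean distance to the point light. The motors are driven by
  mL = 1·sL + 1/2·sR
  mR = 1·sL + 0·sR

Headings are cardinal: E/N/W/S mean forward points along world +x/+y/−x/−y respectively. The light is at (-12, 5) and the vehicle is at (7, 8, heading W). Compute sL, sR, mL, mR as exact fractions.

5/8 40/73 525/584 5/8

left sensor world pos  = (4, 5); dL² = 256
right sensor world pos = (4, 11); dR² = 292
sL = 160/256 = 5/8
sR = 160/292 = 40/73
mL = 1·sL + 1/2·sR = 525/584
mR = 1·sL + 0·sR = 5/8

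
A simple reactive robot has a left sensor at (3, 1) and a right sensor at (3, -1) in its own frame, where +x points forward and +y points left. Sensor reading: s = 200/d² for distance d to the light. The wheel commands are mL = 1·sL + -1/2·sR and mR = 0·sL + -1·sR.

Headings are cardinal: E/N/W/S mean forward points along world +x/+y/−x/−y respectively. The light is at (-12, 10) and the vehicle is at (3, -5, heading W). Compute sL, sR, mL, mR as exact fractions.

left sensor world pos  = (0, -6); dL² = 400
right sensor world pos = (0, -4); dR² = 340
sL = 200/400 = 1/2
sR = 200/340 = 10/17
mL = 1·sL + -1/2·sR = 7/34
mR = 0·sL + -1·sR = -10/17

1/2 10/17 7/34 -10/17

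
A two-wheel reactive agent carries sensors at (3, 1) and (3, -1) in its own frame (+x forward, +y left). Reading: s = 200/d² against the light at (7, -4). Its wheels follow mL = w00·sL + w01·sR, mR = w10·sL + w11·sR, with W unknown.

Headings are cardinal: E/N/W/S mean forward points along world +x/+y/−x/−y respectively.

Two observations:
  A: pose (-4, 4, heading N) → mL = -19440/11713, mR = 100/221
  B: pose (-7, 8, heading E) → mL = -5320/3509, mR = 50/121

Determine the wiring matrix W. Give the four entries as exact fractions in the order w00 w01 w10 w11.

obs A: pose=(-4,4,N) → sL=40/53, sR=200/221, mL=-19440/11713, mR=100/221
obs B: pose=(-7,8,E) → sL=20/29, sR=100/121, mL=-5320/3509, mR=50/121
sensor matrix S = [[40/53, 200/221], [20/29, 100/121]]; det S = -16000/41100917
solve [mL_A; mL_B] = S·[w00; w01] and [mR_A; mR_B] = S·[w10; w11]:
  w00 = -1, w01 = -1, w10 = 0, w11 = 1/2

-1 -1 0 1/2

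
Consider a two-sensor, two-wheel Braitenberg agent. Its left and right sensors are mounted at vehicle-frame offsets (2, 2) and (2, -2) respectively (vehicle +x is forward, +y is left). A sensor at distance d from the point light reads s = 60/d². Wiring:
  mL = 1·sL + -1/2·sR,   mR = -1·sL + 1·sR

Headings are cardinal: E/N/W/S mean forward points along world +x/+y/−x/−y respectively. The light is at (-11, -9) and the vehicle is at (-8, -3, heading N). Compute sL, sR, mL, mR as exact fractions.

12/13 60/89 678/1157 -288/1157

left sensor world pos  = (-10, -1); dL² = 65
right sensor world pos = (-6, -1); dR² = 89
sL = 60/65 = 12/13
sR = 60/89 = 60/89
mL = 1·sL + -1/2·sR = 678/1157
mR = -1·sL + 1·sR = -288/1157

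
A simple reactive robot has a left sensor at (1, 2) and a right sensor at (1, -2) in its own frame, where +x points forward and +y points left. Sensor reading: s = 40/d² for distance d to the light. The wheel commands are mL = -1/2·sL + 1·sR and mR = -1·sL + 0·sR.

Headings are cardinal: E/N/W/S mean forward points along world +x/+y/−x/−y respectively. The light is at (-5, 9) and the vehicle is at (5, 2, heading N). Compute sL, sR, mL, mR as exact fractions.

left sensor world pos  = (3, 3); dL² = 100
right sensor world pos = (7, 3); dR² = 180
sL = 40/100 = 2/5
sR = 40/180 = 2/9
mL = -1/2·sL + 1·sR = 1/45
mR = -1·sL + 0·sR = -2/5

2/5 2/9 1/45 -2/5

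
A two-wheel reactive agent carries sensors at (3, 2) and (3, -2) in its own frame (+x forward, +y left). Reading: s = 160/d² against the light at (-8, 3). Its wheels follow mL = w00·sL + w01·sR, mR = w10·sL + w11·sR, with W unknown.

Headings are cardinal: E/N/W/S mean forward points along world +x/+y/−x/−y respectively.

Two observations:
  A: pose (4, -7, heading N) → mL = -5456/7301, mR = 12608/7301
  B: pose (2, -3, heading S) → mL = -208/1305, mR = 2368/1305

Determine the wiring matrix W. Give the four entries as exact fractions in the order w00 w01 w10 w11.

obs A: pose=(4,-7,N) → sL=160/149, sR=32/49, mL=-5456/7301, mR=12608/7301
obs B: pose=(2,-3,S) → sL=32/45, sR=32/29, mL=-208/1305, mR=2368/1305
sensor matrix S = [[160/149, 32/49], [32/45, 32/29]]; det S = 6864896/9527805
solve [mL_A; mL_B] = S·[w00; w01] and [mR_A; mR_B] = S·[w10; w11]:
  w00 = -1, w01 = 1/2, w10 = 1, w11 = 1

-1 1/2 1 1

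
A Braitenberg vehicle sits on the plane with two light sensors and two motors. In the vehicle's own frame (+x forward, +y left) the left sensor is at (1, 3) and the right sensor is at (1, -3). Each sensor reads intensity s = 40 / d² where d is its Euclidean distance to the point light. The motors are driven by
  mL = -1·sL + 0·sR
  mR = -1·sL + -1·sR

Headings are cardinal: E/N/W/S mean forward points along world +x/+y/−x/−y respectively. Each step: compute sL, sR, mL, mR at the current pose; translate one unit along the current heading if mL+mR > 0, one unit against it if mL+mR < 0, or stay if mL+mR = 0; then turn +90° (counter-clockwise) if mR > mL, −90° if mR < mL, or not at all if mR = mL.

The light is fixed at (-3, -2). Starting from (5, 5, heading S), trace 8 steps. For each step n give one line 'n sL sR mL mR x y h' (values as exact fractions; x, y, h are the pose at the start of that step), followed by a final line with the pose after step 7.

n=0: pose=(5,5,S); sL=40/157, sR=40/61; mL=-40/157, mR=-8720/9577; mL+mR=-11160/9577 → advance -1; mR−mL=-40/61 → turn -1·90°
n=1: pose=(5,6,W); sL=20/37, sR=4/17; mL=-20/37, mR=-488/629; mL+mR=-828/629 → advance -1; mR−mL=-4/17 → turn -1·90°
n=2: pose=(6,6,N); sL=40/117, sR=8/45; mL=-40/117, mR=-304/585; mL+mR=-56/65 → advance -1; mR−mL=-8/45 → turn -1·90°
n=3: pose=(6,5,E); sL=1/5, sR=10/29; mL=-1/5, mR=-79/145; mL+mR=-108/145 → advance -1; mR−mL=-10/29 → turn -1·90°
n=4: pose=(5,5,S); sL=40/157, sR=40/61; mL=-40/157, mR=-8720/9577; mL+mR=-11160/9577 → advance -1; mR−mL=-40/61 → turn -1·90°
n=5: pose=(5,6,W); sL=20/37, sR=4/17; mL=-20/37, mR=-488/629; mL+mR=-828/629 → advance -1; mR−mL=-4/17 → turn -1·90°
n=6: pose=(6,6,N); sL=40/117, sR=8/45; mL=-40/117, mR=-304/585; mL+mR=-56/65 → advance -1; mR−mL=-8/45 → turn -1·90°
n=7: pose=(6,5,E); sL=1/5, sR=10/29; mL=-1/5, mR=-79/145; mL+mR=-108/145 → advance -1; mR−mL=-10/29 → turn -1·90°

0 40/157 40/61 -40/157 -8720/9577 5 5 S
1 20/37 4/17 -20/37 -488/629 5 6 W
2 40/117 8/45 -40/117 -304/585 6 6 N
3 1/5 10/29 -1/5 -79/145 6 5 E
4 40/157 40/61 -40/157 -8720/9577 5 5 S
5 20/37 4/17 -20/37 -488/629 5 6 W
6 40/117 8/45 -40/117 -304/585 6 6 N
7 1/5 10/29 -1/5 -79/145 6 5 E
final 5 5 S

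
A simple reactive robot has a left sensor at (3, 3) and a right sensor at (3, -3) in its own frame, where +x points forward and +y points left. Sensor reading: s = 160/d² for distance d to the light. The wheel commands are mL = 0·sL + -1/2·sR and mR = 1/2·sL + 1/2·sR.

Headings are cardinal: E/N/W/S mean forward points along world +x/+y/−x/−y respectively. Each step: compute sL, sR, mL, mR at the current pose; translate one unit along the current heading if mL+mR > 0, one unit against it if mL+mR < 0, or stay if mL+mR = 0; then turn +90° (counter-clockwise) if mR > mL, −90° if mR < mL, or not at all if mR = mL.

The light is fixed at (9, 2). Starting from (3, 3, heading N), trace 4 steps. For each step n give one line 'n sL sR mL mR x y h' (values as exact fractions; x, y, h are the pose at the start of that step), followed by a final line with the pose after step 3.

0 160/97 32/5 -16/5 1952/485 3 3 N
1 80/41 80/53 -40/53 3760/2173 3 4 W
2 160/17 160/101 -80/101 9440/1717 2 4 S
3 5 8 -4 13/2 2 3 E
final 3 3 N

n=0: pose=(3,3,N); sL=160/97, sR=32/5; mL=-16/5, mR=1952/485; mL+mR=80/97 → advance +1; mR−mL=3504/485 → turn +1·90°
n=1: pose=(3,4,W); sL=80/41, sR=80/53; mL=-40/53, mR=3760/2173; mL+mR=40/41 → advance +1; mR−mL=5400/2173 → turn +1·90°
n=2: pose=(2,4,S); sL=160/17, sR=160/101; mL=-80/101, mR=9440/1717; mL+mR=80/17 → advance +1; mR−mL=10800/1717 → turn +1·90°
n=3: pose=(2,3,E); sL=5, sR=8; mL=-4, mR=13/2; mL+mR=5/2 → advance +1; mR−mL=21/2 → turn +1·90°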